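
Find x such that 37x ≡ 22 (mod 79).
7

Since gcd(37, 79) = 1 divides 22, a solution exists.
Multiply both sides by the inverse of 37 mod 79:
  37^(-1) mod 79 = 47
  x ≡ 47 × 22 ≡ 1034 ≡ 7 (mod 79)
Verification: 37 × 7 = 259 = 3 × 79 + 22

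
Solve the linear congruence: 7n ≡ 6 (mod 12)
6

Since gcd(7, 12) = 1 divides 6, a solution exists.
Multiply both sides by the inverse of 7 mod 12:
  7^(-1) mod 12 = 7
  x ≡ 7 × 6 ≡ 42 ≡ 6 (mod 12)
Verification: 7 × 6 = 42 = 3 × 12 + 6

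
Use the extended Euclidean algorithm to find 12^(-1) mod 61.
Extended GCD: 12(-5) + 61(1) = 1. So 12^(-1) ≡ 56 ≡ 56 (mod 61). Verify: 12 × 56 = 672 ≡ 1 (mod 61)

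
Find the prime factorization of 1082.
2 × 541

Divide by primes starting from smallest:
1082 ÷ 2 = 541
541 ÷ 541 = 1

1082 = 2 × 541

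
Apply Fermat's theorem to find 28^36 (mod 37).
By Fermat's Little Theorem, 28^{36} ≡ 1 (mod 37) since 37 is prime and gcd(28, 37) = 1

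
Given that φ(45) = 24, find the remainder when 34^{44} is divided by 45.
By Euler: 34^{24} ≡ 1 (mod 45) since gcd(34, 45) = 1. 44 = 1×24 + 20. So 34^{44} ≡ 34^{20} ≡ 31 (mod 45)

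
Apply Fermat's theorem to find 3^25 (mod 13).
By Fermat: 3^{12} ≡ 1 (mod 13). 25 = 2×12 + 1. So 3^{25} ≡ 3^{1} ≡ 3 (mod 13)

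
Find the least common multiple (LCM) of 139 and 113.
15707

First find GCD(139, 113) using the Euclidean algorithm:
139 = 1 × 113 + 26
113 = 4 × 26 + 9
26 = 2 × 9 + 8
9 = 1 × 8 + 1
8 = 8 × 1 + 0
GCD(139, 113) = 1

LCM formula: LCM(a, b) = (a × b) / GCD(a, b)
LCM(139, 113) = (139 × 113) / 1
LCM(139, 113) = 15707 / 1
LCM(139, 113) = 15707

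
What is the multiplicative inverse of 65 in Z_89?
65^(-1) ≡ 63 (mod 89). Verification: 65 × 63 = 4095 ≡ 1 (mod 89)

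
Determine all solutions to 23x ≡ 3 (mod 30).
21

Since gcd(23, 30) = 1 divides 3, a solution exists.
Multiply both sides by the inverse of 23 mod 30:
  23^(-1) mod 30 = 17
  x ≡ 17 × 3 ≡ 51 ≡ 21 (mod 30)
Verification: 23 × 21 = 483 = 16 × 30 + 3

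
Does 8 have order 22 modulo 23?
p - 1 = 22 has prime divisors 2, 11. Check 8^(22/q) mod 23 for each: 8^(22/2) = 8^11 ≡ 1, 8^(22/11) = 8^2 ≡ 18 (mod 23). Since 8^11 ≡ 1 (mod 23), the order of 8 divides 11 (in fact the order is 11) ≠ 22, so it is not a primitive root.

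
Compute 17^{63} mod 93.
77

Using successive squaring:
Binary expansion of 63: 111111
Powers of 17 mod 93 (each is the square of the previous):
  17^1 ≡ 17 (mod 93)
  17^2 ≡ 17² = 289 ≡ 10 (mod 93)
  17^4 ≡ 10² = 100 ≡ 7 (mod 93)
  17^8 ≡ 7² = 49 ≡ 49 (mod 93)
  17^16 ≡ 49² = 2401 ≡ 76 (mod 93)
  17^32 ≡ 76² = 5776 ≡ 10 (mod 93)
63 = 32 + 16 + 8 + 4 + 2 + 1, so 17^63 = 17^32 × 17^16 × 17^8 × 17^4 × 17^2 × 17^1 ≡ 10 × 76 × 49 × 7 × 10 × 17 (mod 93)
Multiplying step by step:
  10 × 76 = 760 ≡ 16 (mod 93)
  16 × 49 = 784 ≡ 40 (mod 93)
  40 × 7 = 280 ≡ 1 (mod 93)
  1 × 10 = 10 ≡ 10 (mod 93)
  10 × 17 = 170 ≡ 77 (mod 93)
Result: 17^63 ≡ 77 (mod 93)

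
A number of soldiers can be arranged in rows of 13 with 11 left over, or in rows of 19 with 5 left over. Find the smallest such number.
M = 13 × 19 = 247. M₁ = 19, y₁ ≡ 11 (mod 13). M₂ = 13, y₂ ≡ 3 (mod 19). y = 11×19×11 + 5×13×3 ≡ 24 (mod 247). The smallest positive such number is 24.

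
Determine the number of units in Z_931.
756

Prime factorization: 931 = 7^2 × 19
Using the formula φ(n) = n × Π(1 - 1/p) for each prime factor p:
φ(931) = 931 × (1 - 1/7) × (1 - 1/19)
φ(931) = 756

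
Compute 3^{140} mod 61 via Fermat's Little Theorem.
1

By Fermat's Little Theorem, a^(p-1) ≡ 1 (mod p) for prime p and gcd(a, p) = 1
Here p = 61, so 3^60 ≡ 1 (mod 61)
We can reduce the exponent: 140 mod 60 = 20
So 3^140 ≡ 3^20 (mod 61)
Computing: 3^20 mod 61 = 1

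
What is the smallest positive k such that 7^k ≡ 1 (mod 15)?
Powers of 7 mod 15: 7^1≡7, 7^2≡4, 7^3≡13, 7^4≡1. Order = 4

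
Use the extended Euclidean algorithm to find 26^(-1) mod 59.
Extended GCD: 26(25) + 59(-11) = 1. So 26^(-1) ≡ 25 ≡ 25 (mod 59). Verify: 26 × 25 = 650 ≡ 1 (mod 59)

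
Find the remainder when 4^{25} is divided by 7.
By Fermat: 4^{6} ≡ 1 (mod 7). 25 = 4×6 + 1. So 4^{25} ≡ 4^{1} ≡ 4 (mod 7)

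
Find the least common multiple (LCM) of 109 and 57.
6213

First find GCD(109, 57) using the Euclidean algorithm:
109 = 1 × 57 + 52
57 = 1 × 52 + 5
52 = 10 × 5 + 2
5 = 2 × 2 + 1
2 = 2 × 1 + 0
GCD(109, 57) = 1

LCM formula: LCM(a, b) = (a × b) / GCD(a, b)
LCM(109, 57) = (109 × 57) / 1
LCM(109, 57) = 6213 / 1
LCM(109, 57) = 6213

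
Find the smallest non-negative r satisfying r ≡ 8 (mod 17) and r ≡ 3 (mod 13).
M = 17 × 13 = 221. M₁ = 13, y₁ ≡ 4 (mod 17). M₂ = 17, y₂ ≡ 10 (mod 13). r = 8×13×4 + 3×17×10 ≡ 42 (mod 221)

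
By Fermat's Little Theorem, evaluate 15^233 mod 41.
By Fermat: 15^{40} ≡ 1 (mod 41). 233 ≡ 33 (mod 40). So 15^{233} ≡ 15^{33} ≡ 35 (mod 41)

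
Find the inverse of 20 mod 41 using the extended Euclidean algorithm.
Extended GCD: 20(-2) + 41(1) = 1. So 20^(-1) ≡ 39 ≡ 39 (mod 41). Verify: 20 × 39 = 780 ≡ 1 (mod 41)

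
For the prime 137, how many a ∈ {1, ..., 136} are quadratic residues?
For prime 137, there are (p-1)/2 = (137-1)/2 = 68 quadratic residues (excluding 0).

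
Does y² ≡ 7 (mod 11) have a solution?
By Euler's criterion: 7^{5} ≡ 10 (mod 11). Since this equals -1 (≡ 10), 7 is not a QR.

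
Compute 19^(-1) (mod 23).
19^(-1) ≡ 17 (mod 23). Verification: 19 × 17 = 323 ≡ 1 (mod 23)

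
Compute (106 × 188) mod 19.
16

(106 × 188) = 19928
19928 mod 19 = 16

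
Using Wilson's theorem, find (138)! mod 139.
By Wilson's theorem, (138)! ≡ -1 ≡ 138 (mod 139)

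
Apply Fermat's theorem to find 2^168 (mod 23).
By Fermat: 2^{22} ≡ 1 (mod 23). 168 = 7×22 + 14. So 2^{168} ≡ 2^{14} ≡ 8 (mod 23)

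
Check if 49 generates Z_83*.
p - 1 = 82 has prime divisors 2, 41. Check 49^(82/q) mod 83 for each: 49^(82/2) = 49^41 ≡ 1, 49^(82/41) = 49^2 ≡ 77 (mod 83). Since 49^41 ≡ 1 (mod 83), the order of 49 divides 41 (in fact the order is 41) ≠ 82, so it is not a primitive root.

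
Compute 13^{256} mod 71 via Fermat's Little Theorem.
24

By Fermat's Little Theorem, a^(p-1) ≡ 1 (mod p) for prime p and gcd(a, p) = 1
Here p = 71, so 13^70 ≡ 1 (mod 71)
We can reduce the exponent: 256 mod 70 = 46
So 13^256 ≡ 13^46 (mod 71)
Computing: 13^46 mod 71 = 24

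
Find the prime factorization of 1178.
2 × 19 × 31

Divide by primes starting from smallest:
1178 ÷ 2 = 589
589 ÷ 19 = 31
31 ÷ 31 = 1

1178 = 2 × 19 × 31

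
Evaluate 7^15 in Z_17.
Using repeated squaring. 15 = 8 + 4 + 2 + 1 (binary 1111). Repeated squaring mod 17: 7^1 ≡ 7; 7^2 ≡ 7² = 49 ≡ 15; 7^4 ≡ 15² = 225 ≡ 4; 7^8 ≡ 4² = 16 ≡ 16. Multiply: 7^15 = 7^8 × 7^4 × 7^2 × 7^1 ≡ 16 × 4 × 15 × 7 (mod 17): 16 × 4 = 64 ≡ 13; 13 × 15 = 195 ≡ 8; 8 × 7 = 56 ≡ 5. So 7^15 ≡ 5 (mod 17).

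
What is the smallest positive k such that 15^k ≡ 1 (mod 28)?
Powers of 15 mod 28: 15^1≡15, 15^2≡1. Order = 2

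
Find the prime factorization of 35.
5 × 7

Divide by primes starting from smallest:
35 ÷ 5 = 7
7 ÷ 7 = 1

35 = 5 × 7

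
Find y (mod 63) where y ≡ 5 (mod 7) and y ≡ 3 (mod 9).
M = 7 × 9 = 63. M₁ = 9, y₁ ≡ 4 (mod 7). M₂ = 7, y₂ ≡ 4 (mod 9). y = 5×9×4 + 3×7×4 ≡ 12 (mod 63)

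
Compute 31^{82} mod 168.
25

Using successive squaring:
Binary expansion of 82: 1010010
Powers of 31 mod 168 (each is the square of the previous):
  31^1 ≡ 31 (mod 168)
  31^2 ≡ 31² = 961 ≡ 121 (mod 168)
  31^4 ≡ 121² = 14641 ≡ 25 (mod 168)
  31^8 ≡ 25² = 625 ≡ 121 (mod 168)
  31^16 ≡ 121² = 14641 ≡ 25 (mod 168)
  31^32 ≡ 25² = 625 ≡ 121 (mod 168)
  31^64 ≡ 121² = 14641 ≡ 25 (mod 168)
82 = 64 + 16 + 2, so 31^82 = 31^64 × 31^16 × 31^2 ≡ 25 × 25 × 121 (mod 168)
Multiplying step by step:
  25 × 25 = 625 ≡ 121 (mod 168)
  121 × 121 = 14641 ≡ 25 (mod 168)
Result: 31^82 ≡ 25 (mod 168)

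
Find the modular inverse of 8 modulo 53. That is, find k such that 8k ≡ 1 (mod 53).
20

Using Extended Euclidean Algorithm:
gcd(8, 53) = 1
Bezout coefficients: 8 × 20 + 53 × -3 = 1
So 8 × 20 ≡ 1 (mod 53)
The inverse is 20 mod 53 = 20
Verification: 8 × 20 = 160 = 3 × 53 + 1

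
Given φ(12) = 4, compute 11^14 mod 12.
By Euler: 11^{4} ≡ 1 (mod 12) since gcd(11, 12) = 1. 14 = 3×4 + 2. So 11^{14} ≡ 11^{2} ≡ 1 (mod 12)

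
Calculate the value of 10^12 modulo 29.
Using repeated squaring. 12 = 8 + 4 (binary 1100). Repeated squaring mod 29: 10^1 ≡ 10; 10^2 ≡ 10² = 100 ≡ 13; 10^4 ≡ 13² = 169 ≡ 24; 10^8 ≡ 24² = 576 ≡ 25. Multiply: 10^12 = 10^8 × 10^4 ≡ 25 × 24 (mod 29): 25 × 24 = 600 ≡ 20. So 10^12 ≡ 20 (mod 29).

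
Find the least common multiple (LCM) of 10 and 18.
90

First find GCD(10, 18) using the Euclidean algorithm:
10 = 0 × 18 + 10
18 = 1 × 10 + 8
10 = 1 × 8 + 2
8 = 4 × 2 + 0
GCD(10, 18) = 2

LCM formula: LCM(a, b) = (a × b) / GCD(a, b)
LCM(10, 18) = (10 × 18) / 2
LCM(10, 18) = 180 / 2
LCM(10, 18) = 90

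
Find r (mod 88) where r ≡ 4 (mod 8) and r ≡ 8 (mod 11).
M = 8 × 11 = 88. M₁ = 11, y₁ ≡ 3 (mod 8). M₂ = 8, y₂ ≡ 7 (mod 11). r = 4×11×3 + 8×8×7 ≡ 52 (mod 88)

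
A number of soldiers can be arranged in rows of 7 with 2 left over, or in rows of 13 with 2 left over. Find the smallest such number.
M = 7 × 13 = 91. M₁ = 13, y₁ ≡ 6 (mod 7). M₂ = 7, y₂ ≡ 2 (mod 13). k = 2×13×6 + 2×7×2 ≡ 2 (mod 91). The smallest positive such number is 2.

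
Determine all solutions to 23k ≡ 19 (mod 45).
38

Since gcd(23, 45) = 1 divides 19, a solution exists.
Multiply both sides by the inverse of 23 mod 45:
  23^(-1) mod 45 = 2
  x ≡ 2 × 19 ≡ 38 ≡ 38 (mod 45)
Verification: 23 × 38 = 874 = 19 × 45 + 19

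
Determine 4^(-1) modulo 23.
4^(-1) ≡ 6 (mod 23). Verification: 4 × 6 = 24 ≡ 1 (mod 23)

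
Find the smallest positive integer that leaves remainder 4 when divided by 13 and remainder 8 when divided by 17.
M = 13 × 17 = 221. M₁ = 17, y₁ ≡ 10 (mod 13). M₂ = 13, y₂ ≡ 4 (mod 17). x = 4×17×10 + 8×13×4 ≡ 212 (mod 221). The smallest positive such number is 212.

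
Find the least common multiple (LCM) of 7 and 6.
42

First find GCD(7, 6) using the Euclidean algorithm:
7 = 1 × 6 + 1
6 = 6 × 1 + 0
GCD(7, 6) = 1

LCM formula: LCM(a, b) = (a × b) / GCD(a, b)
LCM(7, 6) = (7 × 6) / 1
LCM(7, 6) = 42 / 1
LCM(7, 6) = 42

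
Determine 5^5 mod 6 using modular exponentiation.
5 = 4 + 1 (binary 101). Repeated squaring mod 6: 5^1 ≡ 5; 5^2 ≡ 5² = 25 ≡ 1; 5^4 ≡ 1² = 1 ≡ 1. Multiply: 5^5 = 5^4 × 5^1 ≡ 1 × 5 (mod 6): 1 × 5 = 5 ≡ 5. So 5^5 ≡ 5 (mod 6).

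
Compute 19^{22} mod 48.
25

Using successive squaring:
Binary expansion of 22: 10110
Powers of 19 mod 48 (each is the square of the previous):
  19^1 ≡ 19 (mod 48)
  19^2 ≡ 19² = 361 ≡ 25 (mod 48)
  19^4 ≡ 25² = 625 ≡ 1 (mod 48)
  19^8 ≡ 1² = 1 ≡ 1 (mod 48)
  19^16 ≡ 1² = 1 ≡ 1 (mod 48)
22 = 16 + 4 + 2, so 19^22 = 19^16 × 19^4 × 19^2 ≡ 1 × 1 × 25 (mod 48)
Multiplying step by step:
  1 × 1 = 1 ≡ 1 (mod 48)
  1 × 25 = 25 ≡ 25 (mod 48)
Result: 19^22 ≡ 25 (mod 48)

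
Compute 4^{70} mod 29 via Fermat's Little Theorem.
1

By Fermat's Little Theorem, a^(p-1) ≡ 1 (mod p) for prime p and gcd(a, p) = 1
Here p = 29, so 4^28 ≡ 1 (mod 29)
We can reduce the exponent: 70 mod 28 = 14
So 4^70 ≡ 4^14 (mod 29)
Computing: 4^14 mod 29 = 1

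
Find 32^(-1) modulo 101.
60

Using Extended Euclidean Algorithm:
gcd(32, 101) = 1
Bezout coefficients: 32 × -41 + 101 × 13 = 1
So 32 × -41 ≡ 1 (mod 101)
The inverse is -41 mod 101 = 60
Verification: 32 × 60 = 1920 = 19 × 101 + 1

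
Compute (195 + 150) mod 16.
9

(195 + 150) = 345
345 mod 16 = 9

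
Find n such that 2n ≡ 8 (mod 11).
4

Since gcd(2, 11) = 1 divides 8, a solution exists.
Multiply both sides by the inverse of 2 mod 11:
  2^(-1) mod 11 = 6
  x ≡ 6 × 8 ≡ 48 ≡ 4 (mod 11)
Verification: 2 × 4 = 8 = 0 × 11 + 8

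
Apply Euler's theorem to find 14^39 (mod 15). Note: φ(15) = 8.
By Euler: 14^{8} ≡ 1 (mod 15) since gcd(14, 15) = 1. 39 = 4×8 + 7. So 14^{39} ≡ 14^{7} ≡ 14 (mod 15)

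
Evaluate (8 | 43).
(8/43) = 8^{21} mod 43 = -1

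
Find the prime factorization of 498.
2 × 3 × 83

Divide by primes starting from smallest:
498 ÷ 2 = 249
249 ÷ 3 = 83
83 ÷ 83 = 1

498 = 2 × 3 × 83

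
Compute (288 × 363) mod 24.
0

(288 × 363) = 104544
104544 mod 24 = 0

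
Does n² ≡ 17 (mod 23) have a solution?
By Euler's criterion: 17^{11} ≡ 22 (mod 23). Since this equals -1 (≡ 22), 17 is not a QR.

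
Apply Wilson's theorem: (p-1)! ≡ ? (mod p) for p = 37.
By Wilson's theorem, (36)! ≡ -1 ≡ 36 (mod 37)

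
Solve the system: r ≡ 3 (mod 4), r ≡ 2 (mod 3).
M = 4 × 3 = 12. M₁ = 3, y₁ ≡ 3 (mod 4). M₂ = 4, y₂ ≡ 1 (mod 3). r = 3×3×3 + 2×4×1 ≡ 11 (mod 12)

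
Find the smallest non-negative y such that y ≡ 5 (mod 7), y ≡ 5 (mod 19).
5

Using the Chinese Remainder Theorem:
M = product of moduli = 133
For equation 1: M_1 = 19, 19 ≡ 5 (mod 7), inverse of 19 mod 7 is 3 (check: 5 × 3 = 15 ≡ 1 (mod 7))
For equation 2: M_2 = 7, 7 ≡ 7 (mod 19), inverse of 7 mod 19 is 11 (check: 7 × 11 = 77 ≡ 1 (mod 19))
Combine: y ≡ Σ r_i×M_i×(M_i⁻¹ mod m_i) = 5×19×3 + 5×7×11 = 285 + 385 = 670
670 mod 133 = 5
y ≡ 5 (mod 133)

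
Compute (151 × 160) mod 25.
10

(151 × 160) = 24160
24160 mod 25 = 10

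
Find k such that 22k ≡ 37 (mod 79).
34

Since gcd(22, 79) = 1 divides 37, a solution exists.
Multiply both sides by the inverse of 22 mod 79:
  22^(-1) mod 79 = 18
  x ≡ 18 × 37 ≡ 666 ≡ 34 (mod 79)
Verification: 22 × 34 = 748 = 9 × 79 + 37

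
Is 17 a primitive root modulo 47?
p - 1 = 46 has prime divisors 2, 23. Check 17^(46/q) mod 47 for each: 17^(46/2) = 17^23 ≡ 1, 17^(46/23) = 17^2 ≡ 7 (mod 47). Since 17^23 ≡ 1 (mod 47), the order of 17 divides 23 (in fact the order is 23) ≠ 46, so it is not a primitive root.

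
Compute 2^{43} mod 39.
11

Using successive squaring:
Binary expansion of 43: 101011
Powers of 2 mod 39 (each is the square of the previous):
  2^1 ≡ 2 (mod 39)
  2^2 ≡ 2² = 4 ≡ 4 (mod 39)
  2^4 ≡ 4² = 16 ≡ 16 (mod 39)
  2^8 ≡ 16² = 256 ≡ 22 (mod 39)
  2^16 ≡ 22² = 484 ≡ 16 (mod 39)
  2^32 ≡ 16² = 256 ≡ 22 (mod 39)
43 = 32 + 8 + 2 + 1, so 2^43 = 2^32 × 2^8 × 2^2 × 2^1 ≡ 22 × 22 × 4 × 2 (mod 39)
Multiplying step by step:
  22 × 22 = 484 ≡ 16 (mod 39)
  16 × 4 = 64 ≡ 25 (mod 39)
  25 × 2 = 50 ≡ 11 (mod 39)
Result: 2^43 ≡ 11 (mod 39)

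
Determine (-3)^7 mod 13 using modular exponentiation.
(-3) ≡ 10 (mod 13). 7 = 4 + 2 + 1 (binary 111). Repeated squaring mod 13: 10^1 ≡ 10; 10^2 ≡ 10² = 100 ≡ 9; 10^4 ≡ 9² = 81 ≡ 3. Multiply: (-3)^7 ≡ 10^4 × 10^2 × 10^1 ≡ 3 × 9 × 10 (mod 13): 3 × 9 = 27 ≡ 1; 1 × 10 = 10 ≡ 10. So (-3)^7 ≡ 10 (mod 13).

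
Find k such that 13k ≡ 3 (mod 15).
6

Since gcd(13, 15) = 1 divides 3, a solution exists.
Multiply both sides by the inverse of 13 mod 15:
  13^(-1) mod 15 = 7
  x ≡ 7 × 3 ≡ 21 ≡ 6 (mod 15)
Verification: 13 × 6 = 78 = 5 × 15 + 3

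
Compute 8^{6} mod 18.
10

Using successive squaring:
Binary expansion of 6: 110
Powers of 8 mod 18 (each is the square of the previous):
  8^1 ≡ 8 (mod 18)
  8^2 ≡ 8² = 64 ≡ 10 (mod 18)
  8^4 ≡ 10² = 100 ≡ 10 (mod 18)
6 = 4 + 2, so 8^6 = 8^4 × 8^2 ≡ 10 × 10 (mod 18)
Multiplying step by step:
  10 × 10 = 100 ≡ 10 (mod 18)
Result: 8^6 ≡ 10 (mod 18)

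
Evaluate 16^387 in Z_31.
Using Fermat: 16^{30} ≡ 1 (mod 31). 387 ≡ 27 (mod 30). So 16^{387} ≡ 16^{27} ≡ 8 (mod 31)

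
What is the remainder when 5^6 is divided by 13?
6 = 4 + 2 (binary 110). Repeated squaring mod 13: 5^1 ≡ 5; 5^2 ≡ 5² = 25 ≡ 12; 5^4 ≡ 12² = 144 ≡ 1. Multiply: 5^6 = 5^4 × 5^2 ≡ 1 × 12 (mod 13): 1 × 12 = 12 ≡ 12. So 5^6 ≡ 12 (mod 13).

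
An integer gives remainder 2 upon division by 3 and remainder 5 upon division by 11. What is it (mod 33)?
M = 3 × 11 = 33. M₁ = 11, y₁ ≡ 2 (mod 3). M₂ = 3, y₂ ≡ 4 (mod 11). n = 2×11×2 + 5×3×4 ≡ 5 (mod 33). The smallest positive such number is 5.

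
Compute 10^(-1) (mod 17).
12

Using Extended Euclidean Algorithm:
gcd(10, 17) = 1
Bezout coefficients: 10 × -5 + 17 × 3 = 1
So 10 × -5 ≡ 1 (mod 17)
The inverse is -5 mod 17 = 12
Verification: 10 × 12 = 120 = 7 × 17 + 1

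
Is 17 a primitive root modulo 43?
No

To verify, check if 17^(42/q) ≢ 1 (mod 43) for each prime divisor q of 42
Divisors of 42 = 42: [1, 2, 3, 6, 7, 14, 21, 42]
  17^(42/2) = 17^21 ≡ 1 (mod 43)
  17^(42/3) = 17^14 ≡ 6 (mod 43)
  17^(42/7) = 17^6 ≡ 35 (mod 43)
Conclusion: 17 is not a primitive root modulo 43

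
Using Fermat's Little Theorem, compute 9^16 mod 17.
By Fermat's Little Theorem, 9^{16} ≡ 1 (mod 17) since 17 is prime and gcd(9, 17) = 1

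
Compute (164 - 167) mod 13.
10

(164 - 167) = -3
-3 mod 13 = 10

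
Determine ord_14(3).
Powers of 3 mod 14: 3^1≡3, 3^2≡9, 3^3≡13, 3^4≡11, 3^5≡5, 3^6≡1. Order = 6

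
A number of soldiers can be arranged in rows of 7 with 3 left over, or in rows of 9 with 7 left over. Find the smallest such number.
M = 7 × 9 = 63. M₁ = 9, y₁ ≡ 4 (mod 7). M₂ = 7, y₂ ≡ 4 (mod 9). t = 3×9×4 + 7×7×4 ≡ 52 (mod 63). The smallest positive such number is 52.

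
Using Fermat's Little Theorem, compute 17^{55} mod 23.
22

By Fermat's Little Theorem, a^(p-1) ≡ 1 (mod p) for prime p and gcd(a, p) = 1
Here p = 23, so 17^22 ≡ 1 (mod 23)
We can reduce the exponent: 55 mod 22 = 11
So 17^55 ≡ 17^11 (mod 23)
Computing: 17^11 mod 23 = 22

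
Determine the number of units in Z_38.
18

Prime factorization: 38 = 2 × 19
Using the formula φ(n) = n × Π(1 - 1/p) for each prime factor p:
φ(38) = 38 × (1 - 1/2) × (1 - 1/19)
φ(38) = 18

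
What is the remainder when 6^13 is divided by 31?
Using repeated squaring. 13 = 8 + 4 + 1 (binary 1101). Repeated squaring mod 31: 6^1 ≡ 6; 6^2 ≡ 6² = 36 ≡ 5; 6^4 ≡ 5² = 25 ≡ 25; 6^8 ≡ 25² = 625 ≡ 5. Multiply: 6^13 = 6^8 × 6^4 × 6^1 ≡ 5 × 25 × 6 (mod 31): 5 × 25 = 125 ≡ 1; 1 × 6 = 6 ≡ 6. So 6^13 ≡ 6 (mod 31).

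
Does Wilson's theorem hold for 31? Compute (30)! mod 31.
(30)! mod 31 = 30. Since this equals -1 (mod 31), Wilson confirms 31 is prime.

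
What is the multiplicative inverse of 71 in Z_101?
37

Using Extended Euclidean Algorithm:
gcd(71, 101) = 1
Bezout coefficients: 71 × 37 + 101 × -26 = 1
So 71 × 37 ≡ 1 (mod 101)
The inverse is 37 mod 101 = 37
Verification: 71 × 37 = 2627 = 26 × 101 + 1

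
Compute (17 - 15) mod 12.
2

(17 - 15) = 2
2 mod 12 = 2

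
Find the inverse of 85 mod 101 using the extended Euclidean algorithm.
Extended GCD: 85(-19) + 101(16) = 1. So 85^(-1) ≡ 82 ≡ 82 (mod 101). Verify: 85 × 82 = 6970 ≡ 1 (mod 101)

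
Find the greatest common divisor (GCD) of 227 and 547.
1

Using the Euclidean algorithm:
227 = 0 × 547 + 227
547 = 2 × 227 + 93
227 = 2 × 93 + 41
93 = 2 × 41 + 11
41 = 3 × 11 + 8
11 = 1 × 8 + 3
8 = 2 × 3 + 2
3 = 1 × 2 + 1
2 = 2 × 1 + 0

GCD(227, 547) = 1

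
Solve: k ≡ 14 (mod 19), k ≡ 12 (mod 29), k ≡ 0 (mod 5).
M = 19 × 29 × 5 = 2755. M₁ = 145, y₁ ≡ 8 (mod 19). M₂ = 95, y₂ ≡ 11 (mod 29). M₃ = 551, y₃ ≡ 1 (mod 5). k = 14×145×8 + 12×95×11 + 0×551×1 ≡ 1230 (mod 2755)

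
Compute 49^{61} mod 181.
49

Using successive squaring:
Binary expansion of 61: 111101
Powers of 49 mod 181 (each is the square of the previous):
  49^1 ≡ 49 (mod 181)
  49^2 ≡ 49² = 2401 ≡ 48 (mod 181)
  49^4 ≡ 48² = 2304 ≡ 132 (mod 181)
  49^8 ≡ 132² = 17424 ≡ 48 (mod 181)
  49^16 ≡ 48² = 2304 ≡ 132 (mod 181)
  49^32 ≡ 132² = 17424 ≡ 48 (mod 181)
61 = 32 + 16 + 8 + 4 + 1, so 49^61 = 49^32 × 49^16 × 49^8 × 49^4 × 49^1 ≡ 48 × 132 × 48 × 132 × 49 (mod 181)
Multiplying step by step:
  48 × 132 = 6336 ≡ 1 (mod 181)
  1 × 48 = 48 ≡ 48 (mod 181)
  48 × 132 = 6336 ≡ 1 (mod 181)
  1 × 49 = 49 ≡ 49 (mod 181)
Result: 49^61 ≡ 49 (mod 181)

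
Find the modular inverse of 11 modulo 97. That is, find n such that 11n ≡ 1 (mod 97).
53

Using Extended Euclidean Algorithm:
gcd(11, 97) = 1
Bezout coefficients: 11 × -44 + 97 × 5 = 1
So 11 × -44 ≡ 1 (mod 97)
The inverse is -44 mod 97 = 53
Verification: 11 × 53 = 583 = 6 × 97 + 1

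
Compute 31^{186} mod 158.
131

Using successive squaring:
Binary expansion of 186: 10111010
Powers of 31 mod 158 (each is the square of the previous):
  31^1 ≡ 31 (mod 158)
  31^2 ≡ 31² = 961 ≡ 13 (mod 158)
  31^4 ≡ 13² = 169 ≡ 11 (mod 158)
  31^8 ≡ 11² = 121 ≡ 121 (mod 158)
  31^16 ≡ 121² = 14641 ≡ 105 (mod 158)
  31^32 ≡ 105² = 11025 ≡ 123 (mod 158)
  31^64 ≡ 123² = 15129 ≡ 119 (mod 158)
  31^128 ≡ 119² = 14161 ≡ 99 (mod 158)
186 = 128 + 32 + 16 + 8 + 2, so 31^186 = 31^128 × 31^32 × 31^16 × 31^8 × 31^2 ≡ 99 × 123 × 105 × 121 × 13 (mod 158)
Multiplying step by step:
  99 × 123 = 12177 ≡ 11 (mod 158)
  11 × 105 = 1155 ≡ 49 (mod 158)
  49 × 121 = 5929 ≡ 83 (mod 158)
  83 × 13 = 1079 ≡ 131 (mod 158)
Result: 31^186 ≡ 131 (mod 158)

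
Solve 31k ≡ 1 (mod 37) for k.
31^(-1) ≡ 6 (mod 37). Verification: 31 × 6 = 186 ≡ 1 (mod 37)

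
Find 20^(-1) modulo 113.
17

Using Extended Euclidean Algorithm:
gcd(20, 113) = 1
Bezout coefficients: 20 × 17 + 113 × -3 = 1
So 20 × 17 ≡ 1 (mod 113)
The inverse is 17 mod 113 = 17
Verification: 20 × 17 = 340 = 3 × 113 + 1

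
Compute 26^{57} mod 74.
38

Using successive squaring:
Binary expansion of 57: 111001
Powers of 26 mod 74 (each is the square of the previous):
  26^1 ≡ 26 (mod 74)
  26^2 ≡ 26² = 676 ≡ 10 (mod 74)
  26^4 ≡ 10² = 100 ≡ 26 (mod 74)
  26^8 ≡ 26² = 676 ≡ 10 (mod 74)
  26^16 ≡ 10² = 100 ≡ 26 (mod 74)
  26^32 ≡ 26² = 676 ≡ 10 (mod 74)
57 = 32 + 16 + 8 + 1, so 26^57 = 26^32 × 26^16 × 26^8 × 26^1 ≡ 10 × 26 × 10 × 26 (mod 74)
Multiplying step by step:
  10 × 26 = 260 ≡ 38 (mod 74)
  38 × 10 = 380 ≡ 10 (mod 74)
  10 × 26 = 260 ≡ 38 (mod 74)
Result: 26^57 ≡ 38 (mod 74)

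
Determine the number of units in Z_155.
120

Prime factorization: 155 = 5 × 31
Using the formula φ(n) = n × Π(1 - 1/p) for each prime factor p:
φ(155) = 155 × (1 - 1/5) × (1 - 1/31)
φ(155) = 120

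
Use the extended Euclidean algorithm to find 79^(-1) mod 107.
Extended GCD: 79(42) + 107(-31) = 1. So 79^(-1) ≡ 42 ≡ 42 (mod 107). Verify: 79 × 42 = 3318 ≡ 1 (mod 107)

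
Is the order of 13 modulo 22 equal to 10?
Yes, ord_22(13) = 10.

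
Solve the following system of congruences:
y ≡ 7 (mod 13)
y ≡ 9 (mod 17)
111

Using the Chinese Remainder Theorem:
M = product of moduli = 221
For equation 1: M_1 = 17, 17 ≡ 4 (mod 13), inverse of 17 mod 13 is 10 (check: 4 × 10 = 40 ≡ 1 (mod 13))
For equation 2: M_2 = 13, 13 ≡ 13 (mod 17), inverse of 13 mod 17 is 4 (check: 13 × 4 = 52 ≡ 1 (mod 17))
Combine: y ≡ Σ r_i×M_i×(M_i⁻¹ mod m_i) = 7×17×10 + 9×13×4 = 1190 + 468 = 1658
1658 mod 221 = 111
y ≡ 111 (mod 221)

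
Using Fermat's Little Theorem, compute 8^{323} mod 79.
21

By Fermat's Little Theorem, a^(p-1) ≡ 1 (mod p) for prime p and gcd(a, p) = 1
Here p = 79, so 8^78 ≡ 1 (mod 79)
We can reduce the exponent: 323 mod 78 = 11
So 8^323 ≡ 8^11 (mod 79)
Computing: 8^11 mod 79 = 21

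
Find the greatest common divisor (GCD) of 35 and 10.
5

Using the Euclidean algorithm:
35 = 3 × 10 + 5
10 = 2 × 5 + 0

GCD(35, 10) = 5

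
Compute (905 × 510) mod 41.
13

(905 × 510) = 461550
461550 mod 41 = 13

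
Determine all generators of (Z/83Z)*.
Primitive roots mod 83: {2, 5, 6, 8, 13, 14, 15, 18, 19, 20, 22, 24, 32, 34, 35, 39, 42, 43, 45, 46, 47, 50, 52, 53, 54, 55, 56, 57, 58, 60, 62, 66, 67, 71, 72, 73, 74, 76, 79, 80}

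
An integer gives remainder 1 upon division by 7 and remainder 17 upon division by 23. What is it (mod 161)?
M = 7 × 23 = 161. M₁ = 23, y₁ ≡ 4 (mod 7). M₂ = 7, y₂ ≡ 10 (mod 23). m = 1×23×4 + 17×7×10 ≡ 155 (mod 161). The smallest positive such number is 155.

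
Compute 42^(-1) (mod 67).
8

Using Extended Euclidean Algorithm:
gcd(42, 67) = 1
Bezout coefficients: 42 × 8 + 67 × -5 = 1
So 42 × 8 ≡ 1 (mod 67)
The inverse is 8 mod 67 = 8
Verification: 42 × 8 = 336 = 5 × 67 + 1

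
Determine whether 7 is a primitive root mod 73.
p - 1 = 72 has prime divisors 2, 3. Check 7^(72/q) mod 73 for each: 7^(72/2) = 7^36 ≡ 72, 7^(72/3) = 7^24 ≡ 1 (mod 73). Since 7^24 ≡ 1 (mod 73), the order of 7 divides 24 (in fact the order is 24) ≠ 72, so it is not a primitive root.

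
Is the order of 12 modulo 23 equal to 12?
No, the actual order is 11, not 12.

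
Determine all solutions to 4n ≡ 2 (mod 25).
13

Since gcd(4, 25) = 1 divides 2, a solution exists.
Multiply both sides by the inverse of 4 mod 25:
  4^(-1) mod 25 = 19
  x ≡ 19 × 2 ≡ 38 ≡ 13 (mod 25)
Verification: 4 × 13 = 52 = 2 × 25 + 2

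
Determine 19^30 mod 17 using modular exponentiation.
Using Fermat: 19^{16} ≡ 1 (mod 17). 30 ≡ 14 (mod 16). So 19^{30} ≡ 19^{14} ≡ 13 (mod 17)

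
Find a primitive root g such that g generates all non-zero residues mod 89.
p - 1 = 88 has prime divisors 2, 11. h is a primitive root mod 89 iff h^(88/q) ≢ 1 (mod 89) for each such q.
h = 2: 2^44 ≡ 1, 2^8 ≡ 78 (mod 89); 2^44 ≡ 1, so not a primitive root.
h = 3: 3^44 ≡ 88, 3^8 ≡ 64 (mod 89); none is 1, so 3 has order 88 and is a primitive root.
The smallest primitive root mod 89 is g = 3.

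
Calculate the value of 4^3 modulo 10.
3 = 2 + 1 (binary 11). Repeated squaring mod 10: 4^1 ≡ 4; 4^2 ≡ 4² = 16 ≡ 6. Multiply: 4^3 = 4^2 × 4^1 ≡ 6 × 4 (mod 10): 6 × 4 = 24 ≡ 4. So 4^3 ≡ 4 (mod 10).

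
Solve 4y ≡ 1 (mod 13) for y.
10

Using Extended Euclidean Algorithm:
gcd(4, 13) = 1
Bezout coefficients: 4 × -3 + 13 × 1 = 1
So 4 × -3 ≡ 1 (mod 13)
The inverse is -3 mod 13 = 10
Verification: 4 × 10 = 40 = 3 × 13 + 1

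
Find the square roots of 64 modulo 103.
The square roots of 64 mod 103 are 8 and 95. Verify: 8² = 64 ≡ 64 (mod 103)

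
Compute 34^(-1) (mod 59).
34^(-1) ≡ 33 (mod 59). Verification: 34 × 33 = 1122 ≡ 1 (mod 59)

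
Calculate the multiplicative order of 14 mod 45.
Powers of 14 mod 45: 14^1≡14, 14^2≡16, 14^3≡44, 14^4≡31, 14^5≡29, 14^6≡1. Order = 6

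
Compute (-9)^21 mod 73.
Using repeated squaring. (-9) ≡ 64 (mod 73). 21 = 16 + 4 + 1 (binary 10101). Repeated squaring mod 73: 64^1 ≡ 64; 64^2 ≡ 64² = 4096 ≡ 8; 64^4 ≡ 8² = 64 ≡ 64; 64^8 ≡ 64² = 4096 ≡ 8; 64^16 ≡ 8² = 64 ≡ 64. Multiply: (-9)^21 ≡ 64^16 × 64^4 × 64^1 ≡ 64 × 64 × 64 (mod 73): 64 × 64 = 4096 ≡ 8; 8 × 64 = 512 ≡ 1. So (-9)^21 ≡ 1 (mod 73).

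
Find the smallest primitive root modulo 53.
p - 1 = 52 has prime divisors 2, 13. h is a primitive root mod 53 iff h^(52/q) ≢ 1 (mod 53) for each such q.
h = 2: 2^26 ≡ 52, 2^4 ≡ 16 (mod 53); none is 1, so 2 has order 52 and is a primitive root.
The smallest primitive root mod 53 is g = 2.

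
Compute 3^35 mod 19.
Using Fermat: 3^{18} ≡ 1 (mod 19). 35 ≡ 17 (mod 18). So 3^{35} ≡ 3^{17} ≡ 13 (mod 19)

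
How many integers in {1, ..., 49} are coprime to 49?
42

Prime factorization: 49 = 7^2
Using the formula φ(n) = n × Π(1 - 1/p) for each prime factor p:
φ(49) = 49 × (1 - 1/7)
φ(49) = 42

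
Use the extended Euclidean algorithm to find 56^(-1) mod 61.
Extended GCD: 56(12) + 61(-11) = 1. So 56^(-1) ≡ 12 ≡ 12 (mod 61). Verify: 56 × 12 = 672 ≡ 1 (mod 61)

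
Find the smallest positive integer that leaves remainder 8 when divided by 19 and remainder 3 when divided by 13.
M = 19 × 13 = 247. M₁ = 13, y₁ ≡ 3 (mod 19). M₂ = 19, y₂ ≡ 11 (mod 13). m = 8×13×3 + 3×19×11 ≡ 198 (mod 247). The smallest positive such number is 198.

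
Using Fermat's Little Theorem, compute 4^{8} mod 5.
1

By Fermat's Little Theorem, a^(p-1) ≡ 1 (mod p) for prime p and gcd(a, p) = 1
Here p = 5, so 4^4 ≡ 1 (mod 5)
We can reduce the exponent: 8 mod 4 = 0
So 4^8 ≡ 4^0 (mod 5)
Computing: 4^0 mod 5 = 1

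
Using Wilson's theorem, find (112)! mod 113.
By Wilson's theorem, (112)! ≡ -1 ≡ 112 (mod 113)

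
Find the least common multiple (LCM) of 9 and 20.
180

First find GCD(9, 20) using the Euclidean algorithm:
9 = 0 × 20 + 9
20 = 2 × 9 + 2
9 = 4 × 2 + 1
2 = 2 × 1 + 0
GCD(9, 20) = 1

LCM formula: LCM(a, b) = (a × b) / GCD(a, b)
LCM(9, 20) = (9 × 20) / 1
LCM(9, 20) = 180 / 1
LCM(9, 20) = 180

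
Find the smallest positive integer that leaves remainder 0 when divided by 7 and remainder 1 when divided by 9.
M = 7 × 9 = 63. M₁ = 9, y₁ ≡ 4 (mod 7). M₂ = 7, y₂ ≡ 4 (mod 9). k = 0×9×4 + 1×7×4 ≡ 28 (mod 63). The smallest positive such number is 28.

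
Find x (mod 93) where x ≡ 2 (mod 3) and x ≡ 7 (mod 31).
M = 3 × 31 = 93. M₁ = 31, y₁ ≡ 1 (mod 3). M₂ = 3, y₂ ≡ 21 (mod 31). x = 2×31×1 + 7×3×21 ≡ 38 (mod 93)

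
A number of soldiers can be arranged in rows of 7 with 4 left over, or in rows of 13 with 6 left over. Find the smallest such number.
M = 7 × 13 = 91. M₁ = 13, y₁ ≡ 6 (mod 7). M₂ = 7, y₂ ≡ 2 (mod 13). z = 4×13×6 + 6×7×2 ≡ 32 (mod 91). The smallest positive such number is 32.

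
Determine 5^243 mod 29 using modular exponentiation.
Using Fermat: 5^{28} ≡ 1 (mod 29). 243 ≡ 19 (mod 28). So 5^{243} ≡ 5^{19} ≡ 22 (mod 29)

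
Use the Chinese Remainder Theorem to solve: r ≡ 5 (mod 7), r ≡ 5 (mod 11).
M = 7 × 11 = 77. M₁ = 11, y₁ ≡ 2 (mod 7). M₂ = 7, y₂ ≡ 8 (mod 11). r = 5×11×2 + 5×7×8 ≡ 5 (mod 77)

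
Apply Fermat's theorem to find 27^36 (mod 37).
By Fermat's Little Theorem, 27^{36} ≡ 1 (mod 37) since 37 is prime and gcd(27, 37) = 1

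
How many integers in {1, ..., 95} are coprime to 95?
72

Prime factorization: 95 = 5 × 19
Using the formula φ(n) = n × Π(1 - 1/p) for each prime factor p:
φ(95) = 95 × (1 - 1/5) × (1 - 1/19)
φ(95) = 72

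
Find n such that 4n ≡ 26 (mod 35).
24

Since gcd(4, 35) = 1 divides 26, a solution exists.
Multiply both sides by the inverse of 4 mod 35:
  4^(-1) mod 35 = 9
  x ≡ 9 × 26 ≡ 234 ≡ 24 (mod 35)
Verification: 4 × 24 = 96 = 2 × 35 + 26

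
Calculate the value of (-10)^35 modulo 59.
Using repeated squaring. (-10) ≡ 49 (mod 59). 35 = 32 + 2 + 1 (binary 100011). Repeated squaring mod 59: 49^1 ≡ 49; 49^2 ≡ 49² = 2401 ≡ 41; 49^4 ≡ 41² = 1681 ≡ 29; 49^8 ≡ 29² = 841 ≡ 15; 49^16 ≡ 15² = 225 ≡ 48; 49^32 ≡ 48² = 2304 ≡ 3. Multiply: (-10)^35 ≡ 49^32 × 49^2 × 49^1 ≡ 3 × 41 × 49 (mod 59): 3 × 41 = 123 ≡ 5; 5 × 49 = 245 ≡ 9. So (-10)^35 ≡ 9 (mod 59).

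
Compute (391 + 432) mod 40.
23

(391 + 432) = 823
823 mod 40 = 23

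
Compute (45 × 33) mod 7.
1

(45 × 33) = 1485
1485 mod 7 = 1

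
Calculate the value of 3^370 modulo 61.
Using Fermat: 3^{60} ≡ 1 (mod 61). 370 ≡ 10 (mod 60). So 3^{370} ≡ 3^{10} ≡ 1 (mod 61)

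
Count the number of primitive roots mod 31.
Number of primitive roots mod 31 = φ(30) = 8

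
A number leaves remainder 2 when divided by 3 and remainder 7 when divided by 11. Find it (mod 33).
M = 3 × 11 = 33. M₁ = 11, y₁ ≡ 2 (mod 3). M₂ = 3, y₂ ≡ 4 (mod 11). x = 2×11×2 + 7×3×4 ≡ 29 (mod 33)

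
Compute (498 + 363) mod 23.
10

(498 + 363) = 861
861 mod 23 = 10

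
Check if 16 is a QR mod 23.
By Euler's criterion: 16^{11} ≡ 1 (mod 23). Since this equals 1, 16 is a QR.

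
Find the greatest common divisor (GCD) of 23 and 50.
1

Using the Euclidean algorithm:
23 = 0 × 50 + 23
50 = 2 × 23 + 4
23 = 5 × 4 + 3
4 = 1 × 3 + 1
3 = 3 × 1 + 0

GCD(23, 50) = 1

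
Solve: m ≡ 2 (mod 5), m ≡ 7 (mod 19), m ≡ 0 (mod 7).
M = 5 × 19 × 7 = 665. M₁ = 133, y₁ ≡ 2 (mod 5). M₂ = 35, y₂ ≡ 6 (mod 19). M₃ = 95, y₃ ≡ 2 (mod 7). m = 2×133×2 + 7×35×6 + 0×95×2 ≡ 7 (mod 665)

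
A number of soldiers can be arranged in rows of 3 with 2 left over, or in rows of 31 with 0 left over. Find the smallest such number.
M = 3 × 31 = 93. M₁ = 31, y₁ ≡ 1 (mod 3). M₂ = 3, y₂ ≡ 21 (mod 31). y = 2×31×1 + 0×3×21 ≡ 62 (mod 93). The smallest positive such number is 62.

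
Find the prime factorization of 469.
7 × 67

Divide by primes starting from smallest:
469 ÷ 7 = 67
67 ÷ 67 = 1

469 = 7 × 67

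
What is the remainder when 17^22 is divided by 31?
Using repeated squaring. 22 = 16 + 4 + 2 (binary 10110). Repeated squaring mod 31: 17^1 ≡ 17; 17^2 ≡ 17² = 289 ≡ 10; 17^4 ≡ 10² = 100 ≡ 7; 17^8 ≡ 7² = 49 ≡ 18; 17^16 ≡ 18² = 324 ≡ 14. Multiply: 17^22 = 17^16 × 17^4 × 17^2 ≡ 14 × 7 × 10 (mod 31): 14 × 7 = 98 ≡ 5; 5 × 10 = 50 ≡ 19. So 17^22 ≡ 19 (mod 31).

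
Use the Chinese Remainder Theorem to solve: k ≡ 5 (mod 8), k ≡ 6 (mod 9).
M = 8 × 9 = 72. M₁ = 9, y₁ ≡ 1 (mod 8). M₂ = 8, y₂ ≡ 8 (mod 9). k = 5×9×1 + 6×8×8 ≡ 69 (mod 72)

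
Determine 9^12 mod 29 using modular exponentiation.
Using repeated squaring. 12 = 8 + 4 (binary 1100). Repeated squaring mod 29: 9^1 ≡ 9; 9^2 ≡ 9² = 81 ≡ 23; 9^4 ≡ 23² = 529 ≡ 7; 9^8 ≡ 7² = 49 ≡ 20. Multiply: 9^12 = 9^8 × 9^4 ≡ 20 × 7 (mod 29): 20 × 7 = 140 ≡ 24. So 9^12 ≡ 24 (mod 29).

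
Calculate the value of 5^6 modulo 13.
6 = 4 + 2 (binary 110). Repeated squaring mod 13: 5^1 ≡ 5; 5^2 ≡ 5² = 25 ≡ 12; 5^4 ≡ 12² = 144 ≡ 1. Multiply: 5^6 = 5^4 × 5^2 ≡ 1 × 12 (mod 13): 1 × 12 = 12 ≡ 12. So 5^6 ≡ 12 (mod 13).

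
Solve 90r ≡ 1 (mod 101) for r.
90^(-1) ≡ 55 (mod 101). Verification: 90 × 55 = 4950 ≡ 1 (mod 101)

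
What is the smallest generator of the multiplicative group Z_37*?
p - 1 = 36 has prime divisors 2, 3. h is a primitive root mod 37 iff h^(36/q) ≢ 1 (mod 37) for each such q.
h = 2: 2^18 ≡ 36, 2^12 ≡ 26 (mod 37); none is 1, so 2 has order 36 and is a primitive root.
The smallest primitive root mod 37 is g = 2.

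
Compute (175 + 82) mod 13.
10

(175 + 82) = 257
257 mod 13 = 10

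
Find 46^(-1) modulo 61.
4

Using Extended Euclidean Algorithm:
gcd(46, 61) = 1
Bezout coefficients: 46 × 4 + 61 × -3 = 1
So 46 × 4 ≡ 1 (mod 61)
The inverse is 4 mod 61 = 4
Verification: 46 × 4 = 184 = 3 × 61 + 1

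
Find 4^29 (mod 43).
Using repeated squaring. 29 = 16 + 8 + 4 + 1 (binary 11101). Repeated squaring mod 43: 4^1 ≡ 4; 4^2 ≡ 4² = 16 ≡ 16; 4^4 ≡ 16² = 256 ≡ 41; 4^8 ≡ 41² = 1681 ≡ 4; 4^16 ≡ 4² = 16 ≡ 16. Multiply: 4^29 = 4^16 × 4^8 × 4^4 × 4^1 ≡ 16 × 4 × 41 × 4 (mod 43): 16 × 4 = 64 ≡ 21; 21 × 41 = 861 ≡ 1; 1 × 4 = 4 ≡ 4. So 4^29 ≡ 4 (mod 43).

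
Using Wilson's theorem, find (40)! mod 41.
By Wilson's theorem, (40)! ≡ -1 ≡ 40 (mod 41)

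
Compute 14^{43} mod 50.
44

Using successive squaring:
Binary expansion of 43: 101011
Powers of 14 mod 50 (each is the square of the previous):
  14^1 ≡ 14 (mod 50)
  14^2 ≡ 14² = 196 ≡ 46 (mod 50)
  14^4 ≡ 46² = 2116 ≡ 16 (mod 50)
  14^8 ≡ 16² = 256 ≡ 6 (mod 50)
  14^16 ≡ 6² = 36 ≡ 36 (mod 50)
  14^32 ≡ 36² = 1296 ≡ 46 (mod 50)
43 = 32 + 8 + 2 + 1, so 14^43 = 14^32 × 14^8 × 14^2 × 14^1 ≡ 46 × 6 × 46 × 14 (mod 50)
Multiplying step by step:
  46 × 6 = 276 ≡ 26 (mod 50)
  26 × 46 = 1196 ≡ 46 (mod 50)
  46 × 14 = 644 ≡ 44 (mod 50)
Result: 14^43 ≡ 44 (mod 50)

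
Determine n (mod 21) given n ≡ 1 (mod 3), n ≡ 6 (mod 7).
13

Using the Chinese Remainder Theorem:
M = product of moduli = 21
For equation 1: M_1 = 7, 7 ≡ 1 (mod 3), inverse of 7 mod 3 is 1 (check: 1 × 1 = 1 ≡ 1 (mod 3))
For equation 2: M_2 = 3, 3 ≡ 3 (mod 7), inverse of 3 mod 7 is 5 (check: 3 × 5 = 15 ≡ 1 (mod 7))
Combine: n ≡ Σ r_i×M_i×(M_i⁻¹ mod m_i) = 1×7×1 + 6×3×5 = 7 + 90 = 97
97 mod 21 = 13
n ≡ 13 (mod 21)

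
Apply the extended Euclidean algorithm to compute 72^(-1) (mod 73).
Extended GCD: 72(-1) + 73(1) = 1. So 72^(-1) ≡ 72 ≡ 72 (mod 73). Verify: 72 × 72 = 5184 ≡ 1 (mod 73)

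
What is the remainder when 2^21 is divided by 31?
Using repeated squaring. 21 = 16 + 4 + 1 (binary 10101). Repeated squaring mod 31: 2^1 ≡ 2; 2^2 ≡ 2² = 4 ≡ 4; 2^4 ≡ 4² = 16 ≡ 16; 2^8 ≡ 16² = 256 ≡ 8; 2^16 ≡ 8² = 64 ≡ 2. Multiply: 2^21 = 2^16 × 2^4 × 2^1 ≡ 2 × 16 × 2 (mod 31): 2 × 16 = 32 ≡ 1; 1 × 2 = 2 ≡ 2. So 2^21 ≡ 2 (mod 31).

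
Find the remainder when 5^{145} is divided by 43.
By Fermat: 5^{42} ≡ 1 (mod 43). 145 = 3×42 + 19. So 5^{145} ≡ 5^{19} ≡ 12 (mod 43)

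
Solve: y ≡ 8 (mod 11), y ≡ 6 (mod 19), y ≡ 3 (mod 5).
M = 11 × 19 × 5 = 1045. M₁ = 95, y₁ ≡ 8 (mod 11). M₂ = 55, y₂ ≡ 9 (mod 19). M₃ = 209, y₃ ≡ 4 (mod 5). y = 8×95×8 + 6×55×9 + 3×209×4 ≡ 63 (mod 1045)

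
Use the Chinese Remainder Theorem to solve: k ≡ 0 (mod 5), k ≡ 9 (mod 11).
20

Using the Chinese Remainder Theorem:
M = product of moduli = 55
For equation 1: M_1 = 11, 11 ≡ 1 (mod 5), inverse of 11 mod 5 is 1 (check: 1 × 1 = 1 ≡ 1 (mod 5))
For equation 2: M_2 = 5, 5 ≡ 5 (mod 11), inverse of 5 mod 11 is 9 (check: 5 × 9 = 45 ≡ 1 (mod 11))
Combine: k ≡ Σ r_i×M_i×(M_i⁻¹ mod m_i) = 0×11×1 + 9×5×9 = 0 + 405 = 405
405 mod 55 = 20
k ≡ 20 (mod 55)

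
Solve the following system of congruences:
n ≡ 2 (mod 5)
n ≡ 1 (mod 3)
7

Using the Chinese Remainder Theorem:
M = product of moduli = 15
For equation 1: M_1 = 3, 3 ≡ 3 (mod 5), inverse of 3 mod 5 is 2 (check: 3 × 2 = 6 ≡ 1 (mod 5))
For equation 2: M_2 = 5, 5 ≡ 2 (mod 3), inverse of 5 mod 3 is 2 (check: 2 × 2 = 4 ≡ 1 (mod 3))
Combine: n ≡ Σ r_i×M_i×(M_i⁻¹ mod m_i) = 2×3×2 + 1×5×2 = 12 + 10 = 22
22 mod 15 = 7
n ≡ 7 (mod 15)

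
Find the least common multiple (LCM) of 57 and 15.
285

First find GCD(57, 15) using the Euclidean algorithm:
57 = 3 × 15 + 12
15 = 1 × 12 + 3
12 = 4 × 3 + 0
GCD(57, 15) = 3

LCM formula: LCM(a, b) = (a × b) / GCD(a, b)
LCM(57, 15) = (57 × 15) / 3
LCM(57, 15) = 855 / 3
LCM(57, 15) = 285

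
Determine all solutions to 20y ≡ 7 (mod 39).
14

Since gcd(20, 39) = 1 divides 7, a solution exists.
Multiply both sides by the inverse of 20 mod 39:
  20^(-1) mod 39 = 2
  x ≡ 2 × 7 ≡ 14 ≡ 14 (mod 39)
Verification: 20 × 14 = 280 = 7 × 39 + 7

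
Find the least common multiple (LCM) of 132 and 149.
19668

First find GCD(132, 149) using the Euclidean algorithm:
132 = 0 × 149 + 132
149 = 1 × 132 + 17
132 = 7 × 17 + 13
17 = 1 × 13 + 4
13 = 3 × 4 + 1
4 = 4 × 1 + 0
GCD(132, 149) = 1

LCM formula: LCM(a, b) = (a × b) / GCD(a, b)
LCM(132, 149) = (132 × 149) / 1
LCM(132, 149) = 19668 / 1
LCM(132, 149) = 19668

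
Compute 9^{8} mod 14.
11

Using successive squaring:
Binary expansion of 8: 1000
Powers of 9 mod 14 (each is the square of the previous):
  9^1 ≡ 9 (mod 14)
  9^2 ≡ 9² = 81 ≡ 11 (mod 14)
  9^4 ≡ 11² = 121 ≡ 9 (mod 14)
  9^8 ≡ 9² = 81 ≡ 11 (mod 14)
8 is a power of 2, so 9^8 is the last square: ≡ 11 (mod 14)
Result: 9^8 ≡ 11 (mod 14)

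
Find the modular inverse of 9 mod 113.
9^(-1) ≡ 88 (mod 113). Verification: 9 × 88 = 792 ≡ 1 (mod 113)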